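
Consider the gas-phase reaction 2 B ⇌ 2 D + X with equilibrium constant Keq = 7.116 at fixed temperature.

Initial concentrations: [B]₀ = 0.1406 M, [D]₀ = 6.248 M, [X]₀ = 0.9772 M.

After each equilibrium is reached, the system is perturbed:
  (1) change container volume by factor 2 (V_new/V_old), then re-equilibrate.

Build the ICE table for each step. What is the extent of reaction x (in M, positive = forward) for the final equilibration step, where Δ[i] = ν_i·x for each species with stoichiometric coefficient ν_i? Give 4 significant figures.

x = 0.05429 M

Q₀ = 1930 vs Keq = 7.116 ⇒ Q>K, reverse
Step 1:
                  B         D         X
  I          0.1406     6.248    0.9772
  C            1.11     -1.11   -0.5552
  E           1.251     5.138     0.422
  solve Keq expr → x = -0.5552; check Q = 7.116
Then change container volume by factor 2 (V_new/V_old).
Step 2:
                  B         D         X
  I          0.6255     2.569     0.211
  C         -0.1086    0.1086   0.05429
  E          0.5169     2.677    0.2653
  solve Keq expr → x = 0.05429; check Q = 7.116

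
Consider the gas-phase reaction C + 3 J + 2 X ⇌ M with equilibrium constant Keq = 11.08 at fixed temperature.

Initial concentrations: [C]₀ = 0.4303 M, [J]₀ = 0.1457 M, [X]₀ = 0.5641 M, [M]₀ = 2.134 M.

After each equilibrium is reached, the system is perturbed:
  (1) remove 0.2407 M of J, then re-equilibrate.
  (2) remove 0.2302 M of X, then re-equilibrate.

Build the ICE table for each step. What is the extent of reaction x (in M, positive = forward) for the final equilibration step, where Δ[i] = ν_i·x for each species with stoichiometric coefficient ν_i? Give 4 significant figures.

Q₀ = 5039 vs Keq = 11.08 ⇒ Q>K, reverse
Step 1:
                  C         J         X         M
  init       0.4303    0.1457    0.5641     2.134
  Δ          0.1825    0.5474     0.365   -0.1825
  eq         0.6128    0.6931    0.9291     1.952
  solve Keq expr → x = -0.1825; check Q = 11.08
Then remove 0.2407 M of J.
Step 2:
                  C         J         X         M
  init       0.6128    0.4524    0.9291     1.952
  Δ         0.05542    0.1663    0.1108  -0.05542
  eq         0.6682    0.6187      1.04     1.896
  solve Keq expr → x = -0.05542; check Q = 11.08
Then remove 0.2302 M of X.
Step 3:
                  C         J         X         M
  init       0.6682    0.6187    0.8097     1.896
  Δ         0.02435   0.07306   0.04871  -0.02435
  eq         0.6926    0.6918    0.8584     1.872
  solve Keq expr → x = -0.02435; check Q = 11.08

x = -0.02435 M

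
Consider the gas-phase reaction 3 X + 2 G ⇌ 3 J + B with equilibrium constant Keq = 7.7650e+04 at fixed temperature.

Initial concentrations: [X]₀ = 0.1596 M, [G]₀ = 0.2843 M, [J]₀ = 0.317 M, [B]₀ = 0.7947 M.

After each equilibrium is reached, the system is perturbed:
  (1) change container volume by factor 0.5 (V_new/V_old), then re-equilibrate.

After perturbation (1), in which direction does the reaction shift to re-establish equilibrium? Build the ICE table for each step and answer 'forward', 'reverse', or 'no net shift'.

Q₀ = 77.04 vs Keq = 7.7650e+04 ⇒ Q<K, forward
Step 1:
                   X          G          J          B
  init        0.1596     0.2843      0.317     0.7947
  Δ          -0.1304   -0.08695     0.1304    0.04348
  eq         0.02917     0.1973     0.4474     0.8382
  solve Keq expr → x = 0.04348; check Q = 7.7650e+04
Then change container volume by factor 0.5 (V_new/V_old).
Step 2:
                   X          G          J          B
  init       0.05834     0.3947     0.8949      1.676
  Δ         -0.01086  -0.007239    0.01086   0.003619
  eq         0.04749     0.3875     0.9057       1.68
  solve Keq expr → x = 0.003619; check Q = 7.7650e+04

Direction: forward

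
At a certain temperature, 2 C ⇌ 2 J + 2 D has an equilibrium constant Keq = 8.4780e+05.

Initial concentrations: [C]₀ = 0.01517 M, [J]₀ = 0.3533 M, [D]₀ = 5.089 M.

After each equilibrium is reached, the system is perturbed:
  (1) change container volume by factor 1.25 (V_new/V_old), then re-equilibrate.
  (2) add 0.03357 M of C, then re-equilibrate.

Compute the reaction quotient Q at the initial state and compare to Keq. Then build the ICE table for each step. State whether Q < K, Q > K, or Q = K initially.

Q₀ = 1.4047e+04; Q < K (proceeds forward)

Q₀ = 1.4047e+04 vs Keq = 8.4780e+05 ⇒ Q<K, forward
Step 1:
                  C         J         D
  init      0.01517    0.3533     5.089
  Δ        -0.01314   0.01314   0.01314
  eq       0.002031    0.3664     5.102
  solve Keq expr → x = 0.00657; check Q = 8.4780e+05
Then change container volume by factor 1.25 (V_new/V_old).
Step 2:
                  C         J         D
  init     0.001624    0.2932     4.082
  Δ       -3.2335e-04 3.2335e-04 3.2335e-04
  eq       0.001301    0.2935     4.082
  solve Keq expr → x = 1.6167e-04; check Q = 8.4780e+05
Then add 0.03357 M of C.
Step 3:
                  C         J         D
  init      0.03487    0.2935     4.082
  Δ        -0.03341   0.03341   0.03341
  eq       0.001461    0.3269     4.115
  solve Keq expr → x = 0.01671; check Q = 8.4780e+05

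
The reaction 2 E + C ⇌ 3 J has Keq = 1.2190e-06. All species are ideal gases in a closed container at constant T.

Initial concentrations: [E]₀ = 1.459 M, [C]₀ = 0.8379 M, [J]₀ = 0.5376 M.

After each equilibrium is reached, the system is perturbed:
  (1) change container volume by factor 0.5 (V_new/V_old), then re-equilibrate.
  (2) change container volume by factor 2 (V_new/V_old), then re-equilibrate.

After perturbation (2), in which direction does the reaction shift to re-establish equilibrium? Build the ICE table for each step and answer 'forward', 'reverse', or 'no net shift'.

Direction: no net shift

Q₀ = 0.08711 vs Keq = 1.2190e-06 ⇒ Q>K, reverse
Step 1:
                    E           C           J
  Initial       1.459      0.8379      0.5376
  Change       0.3478      0.1739     -0.5217
  Equil         1.807       1.012     0.01591
  solve Keq expr → x = -0.1739; check Q = 1.2190e-06
Then change container volume by factor 0.5 (V_new/V_old).
Step 2:
                    E           C           J
  Initial       3.614       2.024     0.03182
  Change            0           0           0
  Equil         3.614       2.024     0.03182
  solve Keq expr → x = 0; check Q = 1.2190e-06
Then change container volume by factor 2 (V_new/V_old).
Step 3:
                    E           C           J
  Initial       1.807       1.012     0.01591
  Change            0           0           0
  Equil         1.807       1.012     0.01591
  solve Keq expr → x = 0; check Q = 1.2190e-06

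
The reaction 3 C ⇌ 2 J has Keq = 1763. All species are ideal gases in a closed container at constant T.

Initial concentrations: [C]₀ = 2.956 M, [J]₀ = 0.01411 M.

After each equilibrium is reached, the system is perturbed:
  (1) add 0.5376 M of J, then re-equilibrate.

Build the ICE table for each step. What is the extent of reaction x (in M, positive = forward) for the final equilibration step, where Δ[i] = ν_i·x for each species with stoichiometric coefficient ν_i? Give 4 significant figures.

x = -0.007445 M

Q₀ = 7.7080e-06 vs Keq = 1763 ⇒ Q<K, forward
Step 1:
                  C         J
  I           2.956   0.01411
  C          -2.829     1.886
  E           0.127       1.9
  solve Keq expr → x = 0.943; check Q = 1763
Then add 0.5376 M of J.
Step 2:
                  C         J
  I           0.127     2.438
  C         0.02233  -0.01489
  E          0.1493     2.423
  solve Keq expr → x = -0.007445; check Q = 1763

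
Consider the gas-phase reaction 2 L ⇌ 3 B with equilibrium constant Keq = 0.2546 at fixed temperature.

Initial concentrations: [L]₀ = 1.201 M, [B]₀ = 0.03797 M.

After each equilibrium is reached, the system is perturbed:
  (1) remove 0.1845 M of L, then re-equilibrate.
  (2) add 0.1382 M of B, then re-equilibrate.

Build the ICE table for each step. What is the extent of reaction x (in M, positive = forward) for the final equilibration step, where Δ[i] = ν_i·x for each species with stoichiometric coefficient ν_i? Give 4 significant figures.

Q₀ = 3.7952e-05 vs Keq = 0.2546 ⇒ Q<K, forward
Step 1:
                    L           B
  Initial       1.201     0.03797
  Change      -0.3532      0.5298
  Equil        0.8478      0.5677
  solve Keq expr → x = 0.1766; check Q = 0.2546
Then remove 0.1845 M of L.
Step 2:
                    L           B
  Initial      0.6633      0.5677
  Change      0.04329    -0.06494
  Equil        0.7066      0.5028
  solve Keq expr → x = -0.02165; check Q = 0.2546
Then add 0.1382 M of B.
Step 3:
                    L           B
  Initial      0.7066       0.641
  Change      0.07026     -0.1054
  Equil        0.7769      0.5356
  solve Keq expr → x = -0.03513; check Q = 0.2546

x = -0.03513 M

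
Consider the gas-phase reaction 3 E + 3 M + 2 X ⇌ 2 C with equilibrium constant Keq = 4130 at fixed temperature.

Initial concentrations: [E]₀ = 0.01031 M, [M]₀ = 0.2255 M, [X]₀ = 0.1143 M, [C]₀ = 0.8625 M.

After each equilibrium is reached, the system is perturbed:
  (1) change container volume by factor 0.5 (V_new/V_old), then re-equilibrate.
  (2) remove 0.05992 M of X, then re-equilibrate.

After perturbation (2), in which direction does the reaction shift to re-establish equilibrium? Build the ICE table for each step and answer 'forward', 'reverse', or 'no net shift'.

Direction: reverse

Q₀ = 4.5312e+09 vs Keq = 4130 ⇒ Q>K, reverse
Step 1:
                   E          M          X          C
  init       0.01031     0.2255     0.1143     0.8625
  Δ           0.2402     0.2402     0.1601    -0.1601
  eq          0.2505     0.4657     0.2744     0.7024
  solve Keq expr → x = -0.08005; check Q = 4130
Then change container volume by factor 0.5 (V_new/V_old).
Step 2:
                   E          M          X          C
  init        0.5009     0.9313     0.5488      1.405
  Δ          -0.2595    -0.2595     -0.173      0.173
  eq          0.2414     0.6718     0.3758      1.578
  solve Keq expr → x = 0.0865; check Q = 4130
Then remove 0.05992 M of X.
Step 3:
                   E          M          X          C
  init        0.2414     0.6718     0.3159      1.578
  Δ           0.0162     0.0162     0.0108    -0.0108
  eq          0.2576      0.688     0.3267      1.567
  solve Keq expr → x = -0.005402; check Q = 4130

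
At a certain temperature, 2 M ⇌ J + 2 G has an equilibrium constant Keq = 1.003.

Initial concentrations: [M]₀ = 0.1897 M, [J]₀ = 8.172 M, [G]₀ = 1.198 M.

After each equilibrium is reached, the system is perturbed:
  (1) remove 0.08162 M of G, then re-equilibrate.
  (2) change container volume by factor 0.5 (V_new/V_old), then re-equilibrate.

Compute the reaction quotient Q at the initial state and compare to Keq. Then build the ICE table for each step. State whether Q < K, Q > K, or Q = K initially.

Q₀ = 325.9; Q > K (proceeds reverse)

Q₀ = 325.9 vs Keq = 1.003 ⇒ Q>K, reverse
Step 1:
                   M          J          G
  I           0.1897      8.172      1.198
  C            0.831    -0.4155     -0.831
  E            1.021      7.757      0.367
  solve Keq expr → x = -0.4155; check Q = 1.003
Then remove 0.08162 M of G.
Step 2:
                   M          J          G
  I            1.021      7.757     0.2854
  C         -0.05955    0.02977    0.05955
  E           0.9611      7.786      0.345
  solve Keq expr → x = 0.02977; check Q = 1.003
Then change container volume by factor 0.5 (V_new/V_old).
Step 3:
                   M          J          G
  I            1.922      15.57     0.6899
  C           0.1601   -0.08004    -0.1601
  E            2.082      15.49     0.5298
  solve Keq expr → x = -0.08004; check Q = 1.003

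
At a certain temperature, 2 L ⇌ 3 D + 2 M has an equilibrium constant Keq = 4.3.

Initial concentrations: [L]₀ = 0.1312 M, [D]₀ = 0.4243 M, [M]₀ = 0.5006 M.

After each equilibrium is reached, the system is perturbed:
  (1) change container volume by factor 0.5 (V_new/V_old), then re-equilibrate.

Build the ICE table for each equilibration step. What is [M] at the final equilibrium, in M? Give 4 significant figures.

Q₀ = 1.112 vs Keq = 4.3 ⇒ Q<K, forward
Step 1:
                    L           D           M
  init         0.1312      0.4243      0.5006
  Δ          -0.04212     0.06318     0.04212
  eq          0.08908      0.4875      0.5427
  solve Keq expr → x = 0.02106; check Q = 4.3
Then change container volume by factor 0.5 (V_new/V_old).
Step 2:
                    L           D           M
  init         0.1782       0.975       1.085
  Δ            0.1341     -0.2012     -0.1341
  eq           0.3123      0.7738      0.9513
  solve Keq expr → x = -0.06706; check Q = 4.3

[M]_eq = 0.9513 M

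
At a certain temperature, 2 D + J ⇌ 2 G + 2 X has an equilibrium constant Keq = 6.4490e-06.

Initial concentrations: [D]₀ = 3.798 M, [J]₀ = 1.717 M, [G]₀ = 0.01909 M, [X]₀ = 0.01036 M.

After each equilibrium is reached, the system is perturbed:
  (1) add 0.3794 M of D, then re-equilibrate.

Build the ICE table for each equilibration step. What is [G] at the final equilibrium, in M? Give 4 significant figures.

Q₀ = 1.5793e-09 vs Keq = 6.4490e-06 ⇒ Q<K, forward
Step 1:
                  D         J         G         X
  init        3.798     1.717   0.01909   0.01036
  Δ        -0.09558  -0.04779   0.09558   0.09558
  eq          3.702     1.669    0.1147    0.1059
  solve Keq expr → x = 0.04779; check Q = 6.4490e-06
Then add 0.3794 M of D.
Step 2:
                  D         J         G         X
  init        4.082     1.669    0.1147    0.1059
  Δ       -0.005382 -0.002691  0.005382  0.005382
  eq          4.076     1.667      0.12    0.1113
  solve Keq expr → x = 0.002691; check Q = 6.4490e-06

[G]_eq = 0.12 M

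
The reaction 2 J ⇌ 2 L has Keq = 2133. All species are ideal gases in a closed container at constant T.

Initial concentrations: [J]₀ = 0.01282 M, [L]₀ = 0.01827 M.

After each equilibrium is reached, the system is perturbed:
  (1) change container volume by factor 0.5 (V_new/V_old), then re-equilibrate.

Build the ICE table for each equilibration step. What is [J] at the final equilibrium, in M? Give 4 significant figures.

Q₀ = 2.031 vs Keq = 2133 ⇒ Q<K, forward
Step 1:
                  J         L
  init      0.01282   0.01827
  Δ        -0.01216   0.01216
  eq      6.5890e-04   0.03043
  solve Keq expr → x = 0.006081; check Q = 2133
Then change container volume by factor 0.5 (V_new/V_old).
Step 2:
                  J         L
  init     0.001318   0.06086
  Δ               0         0
  eq       0.001318   0.06086
  solve Keq expr → x = 0; check Q = 2133

[J]_eq = 0.001318 M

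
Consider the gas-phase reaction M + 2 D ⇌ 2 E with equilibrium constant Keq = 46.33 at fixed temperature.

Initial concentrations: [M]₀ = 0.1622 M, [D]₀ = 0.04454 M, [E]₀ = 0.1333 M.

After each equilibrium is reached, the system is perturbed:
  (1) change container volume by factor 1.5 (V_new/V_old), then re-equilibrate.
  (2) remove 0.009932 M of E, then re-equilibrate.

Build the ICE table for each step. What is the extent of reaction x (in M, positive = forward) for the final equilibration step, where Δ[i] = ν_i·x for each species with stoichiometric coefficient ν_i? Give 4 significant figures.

x = 0.001443 M

Q₀ = 55.22 vs Keq = 46.33 ⇒ Q>K, reverse
Step 1:
                    M           D           E
  init         0.1622     0.04454      0.1333
  Δ          0.001421    0.002843   -0.002843
  eq           0.1636     0.04738      0.1305
  solve Keq expr → x = -0.001421; check Q = 46.33
Then change container volume by factor 1.5 (V_new/V_old).
Step 2:
                    M           D           E
  init         0.1091     0.03159     0.08697
  Δ          0.002324    0.004648   -0.004648
  eq           0.1114     0.03624     0.08232
  solve Keq expr → x = -0.002324; check Q = 46.33
Then remove 0.009932 M of E.
Step 3:
                    M           D           E
  init         0.1114     0.03624     0.07239
  Δ         -0.001443   -0.002885    0.002885
  eq             0.11     0.03335     0.07528
  solve Keq expr → x = 0.001443; check Q = 46.33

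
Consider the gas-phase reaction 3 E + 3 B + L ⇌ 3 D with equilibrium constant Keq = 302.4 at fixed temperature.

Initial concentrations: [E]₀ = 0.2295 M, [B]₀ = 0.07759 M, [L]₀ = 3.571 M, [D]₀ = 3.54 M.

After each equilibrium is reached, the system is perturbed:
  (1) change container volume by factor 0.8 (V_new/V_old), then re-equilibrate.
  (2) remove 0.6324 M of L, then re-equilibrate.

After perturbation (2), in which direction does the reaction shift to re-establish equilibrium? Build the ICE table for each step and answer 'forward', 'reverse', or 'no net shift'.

Q₀ = 2.2002e+06 vs Keq = 302.4 ⇒ Q>K, reverse
Step 1:
                   E          B          L          D
  I           0.2295    0.07759      3.571       3.54
  C           0.4014     0.4014     0.1338    -0.4014
  E           0.6309      0.479      3.705      3.139
  solve Keq expr → x = -0.1338; check Q = 302.4
Then change container volume by factor 0.8 (V_new/V_old).
Step 2:
                   E          B          L          D
  I           0.7886     0.5987      4.631      3.923
  C         -0.08689   -0.08689   -0.02896    0.08689
  E           0.7017     0.5118      4.602       4.01
  solve Keq expr → x = 0.02896; check Q = 302.4
Then remove 0.6324 M of L.
Step 3:
                   E          B          L          D
  I           0.7017     0.5118       3.97       4.01
  C          0.01362    0.01362   0.004541   -0.01362
  E           0.7154     0.5255      3.974      3.997
  solve Keq expr → x = -0.004541; check Q = 302.4

Direction: reverse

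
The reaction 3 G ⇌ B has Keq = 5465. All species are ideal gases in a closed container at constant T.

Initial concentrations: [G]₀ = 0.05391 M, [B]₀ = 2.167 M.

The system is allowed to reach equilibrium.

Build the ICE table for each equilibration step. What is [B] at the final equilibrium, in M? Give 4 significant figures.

Q₀ = 1.3831e+04 vs Keq = 5465 ⇒ Q>K, reverse
Step 1:
                  G         B
  I         0.05391     2.167
  C         0.01948 -0.006494
  E         0.07339     2.161
  solve Keq expr → x = -0.006494; check Q = 5465

[B]_eq = 2.161 M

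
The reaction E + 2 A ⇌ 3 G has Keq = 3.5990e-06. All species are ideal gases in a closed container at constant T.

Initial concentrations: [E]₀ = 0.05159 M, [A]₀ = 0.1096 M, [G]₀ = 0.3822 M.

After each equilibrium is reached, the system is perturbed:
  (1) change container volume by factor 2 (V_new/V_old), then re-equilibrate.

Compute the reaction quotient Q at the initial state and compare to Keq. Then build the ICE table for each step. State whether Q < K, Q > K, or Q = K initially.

Q₀ = 90.09; Q > K (proceeds reverse)

Q₀ = 90.09 vs Keq = 3.5990e-06 ⇒ Q>K, reverse
Step 1:
                    E           A           G
  I           0.05159      0.1096      0.3822
  C            0.1259      0.2519     -0.3778
  E            0.1775      0.3615    0.004371
  solve Keq expr → x = -0.1259; check Q = 3.5990e-06
Then change container volume by factor 2 (V_new/V_old).
Step 2:
                    E           A           G
  I           0.08877      0.1807    0.002185
  C                 0           0           0
  E           0.08877      0.1807    0.002185
  solve Keq expr → x = 0; check Q = 3.5990e-06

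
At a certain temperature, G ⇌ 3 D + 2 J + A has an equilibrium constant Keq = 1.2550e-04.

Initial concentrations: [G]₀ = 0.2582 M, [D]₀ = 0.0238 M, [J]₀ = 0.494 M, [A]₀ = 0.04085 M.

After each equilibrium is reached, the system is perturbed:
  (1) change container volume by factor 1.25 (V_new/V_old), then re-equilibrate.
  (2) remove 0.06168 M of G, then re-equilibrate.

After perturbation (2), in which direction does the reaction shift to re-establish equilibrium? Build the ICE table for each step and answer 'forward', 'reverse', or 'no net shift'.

Direction: reverse

Q₀ = 5.2050e-07 vs Keq = 1.2550e-04 ⇒ Q<K, forward
Step 1:
                    G           D           J           A
  Initial      0.2582      0.0238       0.494     0.04085
  Change     -0.02894     0.08682     0.05788     0.02894
  Equil        0.2293      0.1106      0.5519     0.06979
  solve Keq expr → x = 0.02894; check Q = 1.2550e-04
Then change container volume by factor 1.25 (V_new/V_old).
Step 2:
                    G           D           J           A
  Initial      0.1834      0.0885      0.4415     0.05583
  Change    -0.009346     0.02804     0.01869    0.009346
  Equil        0.1741      0.1165      0.4602     0.06518
  solve Keq expr → x = 0.009346; check Q = 1.2550e-04
Then remove 0.06168 M of G.
Step 3:
                    G           D           J           A
  Initial      0.1124      0.1165      0.4602     0.06518
  Change     0.003817    -0.01145   -0.007634   -0.003817
  Equil        0.1162      0.1051      0.4526     0.06136
  solve Keq expr → x = -0.003817; check Q = 1.2550e-04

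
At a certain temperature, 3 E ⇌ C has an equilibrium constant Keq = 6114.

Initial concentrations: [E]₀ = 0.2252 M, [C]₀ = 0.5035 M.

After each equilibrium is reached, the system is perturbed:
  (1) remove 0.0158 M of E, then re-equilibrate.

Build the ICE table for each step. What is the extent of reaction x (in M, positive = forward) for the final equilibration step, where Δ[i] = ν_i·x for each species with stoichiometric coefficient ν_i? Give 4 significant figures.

Q₀ = 44.09 vs Keq = 6114 ⇒ Q<K, forward
Step 1:
                  E         C
  init       0.2252    0.5035
  Δ           -0.18   0.06001
  eq        0.04517    0.5635
  solve Keq expr → x = 0.06001; check Q = 6114
Then remove 0.0158 M of E.
Step 2:
                  E         C
  init      0.02937    0.5635
  Δ         0.01566  -0.00522
  eq        0.04503    0.5583
  solve Keq expr → x = -0.00522; check Q = 6114

x = -0.00522 M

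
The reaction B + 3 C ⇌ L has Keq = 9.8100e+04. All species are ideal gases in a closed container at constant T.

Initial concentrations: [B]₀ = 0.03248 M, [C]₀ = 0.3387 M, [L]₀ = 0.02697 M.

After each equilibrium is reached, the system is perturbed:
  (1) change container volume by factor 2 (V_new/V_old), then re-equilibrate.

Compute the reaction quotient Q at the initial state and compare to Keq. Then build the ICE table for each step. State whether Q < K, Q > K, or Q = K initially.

Q₀ = 21.37; Q < K (proceeds forward)

Q₀ = 21.37 vs Keq = 9.8100e+04 ⇒ Q<K, forward
Step 1:
                   B          C          L
  I          0.03248     0.3387    0.02697
  C         -0.03244   -0.09731    0.03244
  E       4.3054e-05     0.2414    0.05941
  solve Keq expr → x = 0.03244; check Q = 9.8100e+04
Then change container volume by factor 2 (V_new/V_old).
Step 2:
                   B          C          L
  I       2.1527e-05     0.1207     0.0297
  C       1.4795e-04 4.4386e-04 -1.4795e-04
  E       1.6948e-04     0.1211    0.02956
  solve Keq expr → x = -1.4795e-04; check Q = 9.8100e+04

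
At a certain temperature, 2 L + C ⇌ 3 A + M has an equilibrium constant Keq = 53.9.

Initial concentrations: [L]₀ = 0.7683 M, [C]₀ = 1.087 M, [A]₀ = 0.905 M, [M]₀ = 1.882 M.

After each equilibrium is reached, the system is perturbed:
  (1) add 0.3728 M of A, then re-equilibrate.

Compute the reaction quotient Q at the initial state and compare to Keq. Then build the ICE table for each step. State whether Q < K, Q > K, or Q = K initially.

Q₀ = 2.174; Q < K (proceeds forward)

Q₀ = 2.174 vs Keq = 53.9 ⇒ Q<K, forward
Step 1:
                  L         C         A         M
  I          0.7683     1.087     0.905     1.882
  C         -0.3902   -0.1951    0.5852    0.1951
  E          0.3781    0.8919      1.49     2.077
  solve Keq expr → x = 0.1951; check Q = 53.9
Then add 0.3728 M of A.
Step 2:
                  L         C         A         M
  I          0.3781    0.8919     1.863     2.077
  C         0.08297   0.04149   -0.1245  -0.04149
  E          0.4611    0.9334     1.739     2.036
  solve Keq expr → x = -0.04149; check Q = 53.9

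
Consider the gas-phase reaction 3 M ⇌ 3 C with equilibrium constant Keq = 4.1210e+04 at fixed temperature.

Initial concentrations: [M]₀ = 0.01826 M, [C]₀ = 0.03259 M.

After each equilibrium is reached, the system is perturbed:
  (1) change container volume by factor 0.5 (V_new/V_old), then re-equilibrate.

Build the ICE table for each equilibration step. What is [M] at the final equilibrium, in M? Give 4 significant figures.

[M]_eq = 0.002861 M

Q₀ = 5.685 vs Keq = 4.1210e+04 ⇒ Q<K, forward
Step 1:
                   M          C
  Initial    0.01826    0.03259
  Change    -0.01683    0.01683
  Equil     0.001431    0.04942
  solve Keq expr → x = 0.00561; check Q = 4.1210e+04
Then change container volume by factor 0.5 (V_new/V_old).
Step 2:
                   M          C
  Initial   0.002861    0.09884
  Change           0          0
  Equil     0.002861    0.09884
  solve Keq expr → x = 0; check Q = 4.1210e+04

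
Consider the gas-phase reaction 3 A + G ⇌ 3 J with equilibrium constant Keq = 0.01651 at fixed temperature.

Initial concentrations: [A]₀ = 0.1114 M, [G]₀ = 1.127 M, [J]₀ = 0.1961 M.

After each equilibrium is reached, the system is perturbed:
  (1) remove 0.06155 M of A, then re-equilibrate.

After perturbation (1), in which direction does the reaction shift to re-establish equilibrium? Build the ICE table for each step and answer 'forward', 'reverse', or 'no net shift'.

Direction: reverse

Q₀ = 4.84 vs Keq = 0.01651 ⇒ Q>K, reverse
Step 1:
                    A           G           J
  init         0.1114       1.127      0.1961
  Δ             0.131     0.04368      -0.131
  eq           0.2424       1.171     0.06506
  solve Keq expr → x = -0.04368; check Q = 0.01651
Then remove 0.06155 M of A.
Step 2:
                    A           G           J
  init         0.1809       1.171     0.06506
  Δ           0.01297    0.004324    -0.01297
  eq           0.1939       1.175     0.05209
  solve Keq expr → x = -0.004324; check Q = 0.01651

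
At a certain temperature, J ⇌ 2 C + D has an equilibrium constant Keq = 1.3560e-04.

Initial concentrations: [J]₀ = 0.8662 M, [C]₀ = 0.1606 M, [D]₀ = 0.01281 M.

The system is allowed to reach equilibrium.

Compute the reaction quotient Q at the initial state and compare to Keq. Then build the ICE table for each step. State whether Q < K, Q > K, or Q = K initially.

Q₀ = 3.8144e-04 vs Keq = 1.3560e-04 ⇒ Q>K, reverse
Step 1:
                  J         C         D
  I          0.8662    0.1606   0.01281
  C         0.00726  -0.01452  -0.00726
  E          0.8735    0.1461   0.00555
  solve Keq expr → x = -0.00726; check Q = 1.3560e-04

Q₀ = 3.8144e-04; Q > K (proceeds reverse)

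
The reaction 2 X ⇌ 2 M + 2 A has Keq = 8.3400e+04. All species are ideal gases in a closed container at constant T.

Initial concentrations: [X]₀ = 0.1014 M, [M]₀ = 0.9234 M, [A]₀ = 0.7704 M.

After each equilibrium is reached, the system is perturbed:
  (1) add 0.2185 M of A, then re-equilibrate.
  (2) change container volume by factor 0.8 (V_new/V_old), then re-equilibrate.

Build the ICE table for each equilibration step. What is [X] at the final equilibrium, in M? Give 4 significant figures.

Q₀ = 49.22 vs Keq = 8.3400e+04 ⇒ Q<K, forward
Step 1:
                    X           M           A
  I            0.1014      0.9234      0.7704
  C          -0.09833     0.09833     0.09833
  E          0.003074       1.022      0.8687
  solve Keq expr → x = 0.04916; check Q = 8.3400e+04
Then add 0.2185 M of A.
Step 2:
                    X           M           A
  I          0.003074       1.022       1.087
  C        7.6744e-04 -7.6744e-04 -7.6744e-04
  E          0.003841       1.021       1.086
  solve Keq expr → x = -3.8372e-04; check Q = 8.3400e+04
Then change container volume by factor 0.8 (V_new/V_old).
Step 3:
                    X           M           A
  I          0.004801       1.276       1.358
  C          0.001189   -0.001189   -0.001189
  E          0.005991       1.275       1.357
  solve Keq expr → x = -5.9473e-04; check Q = 8.3400e+04

[X]_eq = 0.005991 M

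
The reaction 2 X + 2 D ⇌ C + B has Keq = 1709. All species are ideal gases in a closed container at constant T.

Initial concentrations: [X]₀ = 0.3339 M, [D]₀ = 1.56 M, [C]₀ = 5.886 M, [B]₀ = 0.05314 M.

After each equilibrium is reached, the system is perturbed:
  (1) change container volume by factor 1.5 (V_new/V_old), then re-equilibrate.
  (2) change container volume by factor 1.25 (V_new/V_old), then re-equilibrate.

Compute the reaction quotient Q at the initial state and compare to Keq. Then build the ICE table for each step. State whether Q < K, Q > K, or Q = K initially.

Q₀ = 1.153 vs Keq = 1709 ⇒ Q<K, forward
Step 1:
                  X         D         C         B
  init       0.3339      1.56     5.886   0.05314
  Δ         -0.3121   -0.3121    0.1561    0.1561
  eq        0.02179     1.248     6.042    0.2092
  solve Keq expr → x = 0.1561; check Q = 1709
Then change container volume by factor 1.5 (V_new/V_old).
Step 2:
                  X         D         C         B
  init      0.01453    0.8319     4.028    0.1395
  Δ        0.006813  0.006813 -0.003406 -0.003406
  eq        0.02134    0.8387     4.025    0.1361
  solve Keq expr → x = -0.003406; check Q = 1709
Then change container volume by factor 1.25 (V_new/V_old).
Step 3:
                  X         D         C         B
  init      0.01707     0.671      3.22    0.1088
  Δ        0.003944  0.003944 -0.001972 -0.001972
  eq        0.02102    0.6749     3.218    0.1069
  solve Keq expr → x = -0.001972; check Q = 1709

Q₀ = 1.153; Q < K (proceeds forward)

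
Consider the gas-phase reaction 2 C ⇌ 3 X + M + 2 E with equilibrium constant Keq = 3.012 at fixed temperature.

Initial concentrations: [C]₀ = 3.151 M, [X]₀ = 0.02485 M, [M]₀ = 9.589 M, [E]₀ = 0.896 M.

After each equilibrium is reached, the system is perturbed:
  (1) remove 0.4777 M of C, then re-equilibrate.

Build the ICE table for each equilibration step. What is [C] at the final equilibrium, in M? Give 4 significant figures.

Q₀ = 1.1898e-05 vs Keq = 3.012 ⇒ Q<K, forward
Step 1:
                    C           X           M           E
  init          3.151     0.02485       9.589       0.896
  Δ           -0.6162      0.9243      0.3081      0.6162
  eq            2.535      0.9492       9.897       1.512
  solve Keq expr → x = 0.3081; check Q = 3.012
Then remove 0.4777 M of C.
Step 2:
                    C           X           M           E
  init          2.057      0.9492       9.897       1.512
  Δ           0.05701    -0.08551     -0.0285    -0.05701
  eq            2.114      0.8636       9.869       1.455
  solve Keq expr → x = -0.0285; check Q = 3.012

[C]_eq = 2.114 M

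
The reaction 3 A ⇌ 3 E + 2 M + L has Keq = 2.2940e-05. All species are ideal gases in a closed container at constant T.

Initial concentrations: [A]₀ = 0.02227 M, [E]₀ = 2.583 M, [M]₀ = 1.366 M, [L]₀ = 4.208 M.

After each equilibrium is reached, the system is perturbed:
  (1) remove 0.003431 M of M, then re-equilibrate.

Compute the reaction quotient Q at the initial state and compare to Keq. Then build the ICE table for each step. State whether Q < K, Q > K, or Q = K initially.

Q₀ = 1.2252e+07; Q > K (proceeds reverse)

Q₀ = 1.2252e+07 vs Keq = 2.2940e-05 ⇒ Q>K, reverse
Step 1:
                    A           E           M           L
  Initial     0.02227       2.583       1.366       4.208
  Change        2.022      -2.022      -1.348     -0.6741
  Equil         2.045      0.5606     0.01775       3.534
  solve Keq expr → x = -0.6741; check Q = 2.2940e-05
Then remove 0.003431 M of M.
Step 2:
                    A           E           M           L
  Initial       2.045      0.5606     0.01431       3.534
  Change    -0.004717    0.004717    0.003145    0.001572
  Equil          2.04      0.5653     0.01746       3.535
  solve Keq expr → x = 0.001572; check Q = 2.2940e-05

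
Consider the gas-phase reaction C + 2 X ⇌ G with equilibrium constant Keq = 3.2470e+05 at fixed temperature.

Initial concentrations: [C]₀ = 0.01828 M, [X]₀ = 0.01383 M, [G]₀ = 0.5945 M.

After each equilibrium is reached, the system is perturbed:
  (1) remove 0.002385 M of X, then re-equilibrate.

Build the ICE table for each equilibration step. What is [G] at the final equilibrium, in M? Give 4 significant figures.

Q₀ = 1.7003e+05 vs Keq = 3.2470e+05 ⇒ Q<K, forward
Step 1:
                   C          X          G
  Initial    0.01828    0.01383     0.5945
  Change    -0.00166   -0.00332    0.00166
  Equil      0.01662    0.01051     0.5962
  solve Keq expr → x = 0.00166; check Q = 3.2470e+05
Then remove 0.002385 M of X.
Step 2:
                   C          X          G
  Initial    0.01662   0.008125     0.5962
  Change    0.001032   0.002064  -0.001032
  Equil      0.01765    0.01019     0.5951
  solve Keq expr → x = -0.001032; check Q = 3.2470e+05

[G]_eq = 0.5951 M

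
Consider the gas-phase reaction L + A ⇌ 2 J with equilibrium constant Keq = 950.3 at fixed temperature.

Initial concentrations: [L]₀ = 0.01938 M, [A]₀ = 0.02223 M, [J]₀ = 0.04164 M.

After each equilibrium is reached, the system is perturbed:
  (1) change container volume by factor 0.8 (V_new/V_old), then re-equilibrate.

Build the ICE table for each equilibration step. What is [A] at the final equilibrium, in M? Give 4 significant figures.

[A]_eq = 0.005393 M

Q₀ = 4.025 vs Keq = 950.3 ⇒ Q<K, forward
Step 1:
                    L           A           J
  I           0.01938     0.02223     0.04164
  C          -0.01792    -0.01792     0.03583
  E          0.001464    0.004314     0.07747
  solve Keq expr → x = 0.01792; check Q = 950.3
Then change container volume by factor 0.8 (V_new/V_old).
Step 2:
                    L           A           J
  I           0.00183    0.005393     0.09684
  C                 0           0           0
  E           0.00183    0.005393     0.09684
  solve Keq expr → x = 0; check Q = 950.3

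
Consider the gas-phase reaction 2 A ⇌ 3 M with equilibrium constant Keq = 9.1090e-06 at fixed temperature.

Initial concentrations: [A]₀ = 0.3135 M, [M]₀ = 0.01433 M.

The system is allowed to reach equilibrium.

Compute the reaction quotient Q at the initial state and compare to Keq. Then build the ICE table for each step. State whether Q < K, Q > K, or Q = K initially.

Q₀ = 2.9941e-05; Q > K (proceeds reverse)

Q₀ = 2.9941e-05 vs Keq = 9.1090e-06 ⇒ Q>K, reverse
Step 1:
                    A           M
  init         0.3135     0.01433
  Δ          0.003086   -0.004629
  eq           0.3166    0.009701
  solve Keq expr → x = -0.001543; check Q = 9.1090e-06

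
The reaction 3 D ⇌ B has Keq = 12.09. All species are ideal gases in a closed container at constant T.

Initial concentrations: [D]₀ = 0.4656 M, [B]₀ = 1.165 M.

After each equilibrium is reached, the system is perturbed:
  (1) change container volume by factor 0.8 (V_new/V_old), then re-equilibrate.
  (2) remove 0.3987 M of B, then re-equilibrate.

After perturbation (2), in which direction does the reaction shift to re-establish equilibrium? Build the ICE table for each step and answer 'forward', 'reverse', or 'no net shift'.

Direction: forward

Q₀ = 11.54 vs Keq = 12.09 ⇒ Q<K, forward
Step 1:
                   D          B
  init        0.4656      1.165
  Δ        -0.006843   0.002281
  eq          0.4588      1.167
  solve Keq expr → x = 0.002281; check Q = 12.09
Then change container volume by factor 0.8 (V_new/V_old).
Step 2:
                   D          B
  init        0.5734      1.459
  Δ         -0.07641    0.02547
  eq           0.497      1.485
  solve Keq expr → x = 0.02547; check Q = 12.09
Then remove 0.3987 M of B.
Step 3:
                   D          B
  init         0.497      1.086
  Δ         -0.04706    0.01569
  eq            0.45      1.102
  solve Keq expr → x = 0.01569; check Q = 12.09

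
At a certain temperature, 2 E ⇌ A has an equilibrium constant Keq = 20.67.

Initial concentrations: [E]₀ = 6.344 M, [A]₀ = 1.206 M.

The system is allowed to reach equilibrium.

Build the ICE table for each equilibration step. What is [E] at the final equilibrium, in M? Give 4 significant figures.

[E]_eq = 0.4483 M

Q₀ = 0.02997 vs Keq = 20.67 ⇒ Q<K, forward
Step 1:
                   E          A
  I            6.344      1.206
  C           -5.896      2.948
  E           0.4483      4.154
  solve Keq expr → x = 2.948; check Q = 20.67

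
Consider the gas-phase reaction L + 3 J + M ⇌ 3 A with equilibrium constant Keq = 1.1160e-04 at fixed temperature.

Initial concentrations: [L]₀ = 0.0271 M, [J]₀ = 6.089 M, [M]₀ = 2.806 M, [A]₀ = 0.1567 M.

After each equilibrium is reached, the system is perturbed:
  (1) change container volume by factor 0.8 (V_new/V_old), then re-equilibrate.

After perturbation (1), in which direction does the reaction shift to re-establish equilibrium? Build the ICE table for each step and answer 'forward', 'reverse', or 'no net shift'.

Direction: forward

Q₀ = 2.2414e-04 vs Keq = 1.1160e-04 ⇒ Q>K, reverse
Step 1:
                   L          J          M          A
  init        0.0271      6.089      2.806     0.1567
  Δ         0.007237    0.02171   0.007237   -0.02171
  eq         0.03434      6.111      2.813      0.135
  solve Keq expr → x = -0.007237; check Q = 1.1160e-04
Then change container volume by factor 0.8 (V_new/V_old).
Step 2:
                   L          J          M          A
  init       0.04292      7.638      3.517     0.1687
  Δ        -0.005776   -0.01733  -0.005776    0.01733
  eq         0.03714      7.621      3.511     0.1861
  solve Keq expr → x = 0.005776; check Q = 1.1160e-04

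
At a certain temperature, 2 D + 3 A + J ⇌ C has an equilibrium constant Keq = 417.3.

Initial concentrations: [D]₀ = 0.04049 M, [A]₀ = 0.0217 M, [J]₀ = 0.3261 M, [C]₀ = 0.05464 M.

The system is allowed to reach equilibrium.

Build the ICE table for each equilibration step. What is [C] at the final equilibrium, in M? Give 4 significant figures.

[C]_eq = 0.009905 M

Q₀ = 1.0002e+07 vs Keq = 417.3 ⇒ Q>K, reverse
Step 1:
                    D           A           J           C
  I           0.04049      0.0217      0.3261     0.05464
  C           0.08947      0.1342     0.04474    -0.04474
  E              0.13      0.1559      0.3708    0.009905
  solve Keq expr → x = -0.04474; check Q = 417.3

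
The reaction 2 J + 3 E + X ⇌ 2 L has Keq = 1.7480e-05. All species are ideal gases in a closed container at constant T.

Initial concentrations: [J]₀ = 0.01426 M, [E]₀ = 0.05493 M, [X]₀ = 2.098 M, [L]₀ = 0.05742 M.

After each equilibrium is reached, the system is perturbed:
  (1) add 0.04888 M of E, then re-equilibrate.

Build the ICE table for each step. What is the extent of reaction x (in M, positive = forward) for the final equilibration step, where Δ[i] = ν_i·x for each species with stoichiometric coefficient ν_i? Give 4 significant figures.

x = 6.5032e-06 M

Q₀ = 4.6629e+04 vs Keq = 1.7480e-05 ⇒ Q>K, reverse
Step 1:
                    J           E           X           L
  init        0.01426     0.05493       2.098     0.05742
  Δ            0.0574      0.0861      0.0287     -0.0574
  eq          0.07166       0.141       2.127  2.3138e-05
  solve Keq expr → x = -0.0287; check Q = 1.7480e-05
Then add 0.04888 M of E.
Step 2:
                    J           E           X           L
  init        0.07166      0.1899       2.127  2.3138e-05
  Δ       -1.3006e-05 -1.9509e-05 -6.5032e-06  1.3006e-05
  eq          0.07164      0.1899       2.127  3.6144e-05
  solve Keq expr → x = 6.5032e-06; check Q = 1.7480e-05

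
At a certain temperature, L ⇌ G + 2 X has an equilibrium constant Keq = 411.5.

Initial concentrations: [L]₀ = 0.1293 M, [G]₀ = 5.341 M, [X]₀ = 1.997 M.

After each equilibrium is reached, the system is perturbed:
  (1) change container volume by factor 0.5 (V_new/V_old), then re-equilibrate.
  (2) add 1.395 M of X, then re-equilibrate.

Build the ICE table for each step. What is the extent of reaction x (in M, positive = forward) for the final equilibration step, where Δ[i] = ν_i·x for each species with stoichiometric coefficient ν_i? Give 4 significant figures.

x = -0.2049 M

Q₀ = 164.7 vs Keq = 411.5 ⇒ Q<K, forward
Step 1:
                   L          G          X
  I           0.1293      5.341      1.997
  C         -0.06933    0.06933     0.1387
  E          0.05997       5.41      2.136
  solve Keq expr → x = 0.06933; check Q = 411.5
Then change container volume by factor 0.5 (V_new/V_old).
Step 2:
                   L          G          X
  I           0.1199      10.82      4.271
  C           0.2468    -0.2468    -0.4936
  E           0.3667      10.57      3.778
  solve Keq expr → x = -0.2468; check Q = 411.5
Then add 1.395 M of X.
Step 3:
                   L          G          X
  I           0.3667      10.57      5.173
  C           0.2049    -0.2049    -0.4098
  E           0.5716      10.37      4.763
  solve Keq expr → x = -0.2049; check Q = 411.5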